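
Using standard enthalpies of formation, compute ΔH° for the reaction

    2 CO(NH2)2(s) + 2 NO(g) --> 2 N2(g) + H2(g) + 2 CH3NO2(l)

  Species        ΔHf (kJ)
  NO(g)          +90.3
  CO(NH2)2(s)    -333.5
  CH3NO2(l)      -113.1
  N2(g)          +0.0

Products: 2·(+0.0) + 1·(+0.0) + 2·(-113.1) = -226.2
Reactants: 2·(-333.5) + 2·(+90.3) = -486.4
ΔH° = (-226.2) − (-486.4) = 260.2 kJ

ΔH° = 260.2 kJ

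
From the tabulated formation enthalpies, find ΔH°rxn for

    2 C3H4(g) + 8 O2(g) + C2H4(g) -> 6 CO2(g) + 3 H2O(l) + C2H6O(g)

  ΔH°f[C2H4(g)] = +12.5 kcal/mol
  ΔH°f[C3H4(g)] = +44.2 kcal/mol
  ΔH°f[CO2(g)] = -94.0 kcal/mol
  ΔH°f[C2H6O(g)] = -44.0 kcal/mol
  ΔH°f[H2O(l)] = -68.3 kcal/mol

ΔH°rxn = -913.8 kcal/mol

Products: 6·(-94.0) + 3·(-68.3) + 1·(-44.0) = -812.9
Reactants: 2·(+44.2) + 8·(+0.0) + 1·(+12.5) = +100.9
ΔH°rxn = (-812.9) − (+100.9) = -913.8 kcal/mol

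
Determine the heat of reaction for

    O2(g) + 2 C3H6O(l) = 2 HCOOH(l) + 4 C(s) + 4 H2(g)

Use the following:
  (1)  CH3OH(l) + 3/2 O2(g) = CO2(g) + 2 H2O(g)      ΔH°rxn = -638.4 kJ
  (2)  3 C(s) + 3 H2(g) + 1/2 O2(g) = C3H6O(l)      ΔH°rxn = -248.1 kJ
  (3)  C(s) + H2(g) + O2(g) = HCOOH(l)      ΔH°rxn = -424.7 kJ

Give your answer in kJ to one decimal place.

(1): not needed (CO2(g) appears nowhere else).
(2) reversed and × 2 (C3H6O(l) must end up as a reactant; ×2 to match 2 C3H6O(l) in the target): (-2)·(-248.1) = +496.2 kJ
(3) × 2 (×2 to match 2 HCOOH(l) in the target): (2)·(-424.7) = -849.4 kJ
Summing the manipulated equations, ΔH°rxn = (+496.2) + (-849.4) = -353.2 kJ

ΔH°rxn = -353.2 kJ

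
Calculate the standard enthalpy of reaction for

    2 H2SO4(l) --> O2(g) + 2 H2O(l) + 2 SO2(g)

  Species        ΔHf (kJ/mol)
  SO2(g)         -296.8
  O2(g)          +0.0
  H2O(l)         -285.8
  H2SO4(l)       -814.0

Products: 1·(+0.0) + 2·(-285.8) + 2·(-296.8) = -1165.2
Reactants: 2·(-814.0) = -1628.0
ΔHrxn = (-1165.2) − (-1628.0) = 462.8 kJ/mol

ΔHrxn = 462.8 kJ/mol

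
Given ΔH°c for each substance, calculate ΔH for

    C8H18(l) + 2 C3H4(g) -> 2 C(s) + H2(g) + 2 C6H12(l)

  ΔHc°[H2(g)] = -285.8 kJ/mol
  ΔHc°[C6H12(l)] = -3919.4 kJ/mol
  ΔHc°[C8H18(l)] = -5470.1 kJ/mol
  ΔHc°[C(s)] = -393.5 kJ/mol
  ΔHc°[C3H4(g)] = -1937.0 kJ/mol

ΔH = -432.5 kJ/mol

Using ΔH = Σ nΔHc°(reactants) − Σ nΔHc°(products):
= [1·(-5470.1) + 2·(-1937.0)] − [2·(-393.5) + 1·(-285.8) + 2·(-3919.4)]
= -432.5 kJ/mol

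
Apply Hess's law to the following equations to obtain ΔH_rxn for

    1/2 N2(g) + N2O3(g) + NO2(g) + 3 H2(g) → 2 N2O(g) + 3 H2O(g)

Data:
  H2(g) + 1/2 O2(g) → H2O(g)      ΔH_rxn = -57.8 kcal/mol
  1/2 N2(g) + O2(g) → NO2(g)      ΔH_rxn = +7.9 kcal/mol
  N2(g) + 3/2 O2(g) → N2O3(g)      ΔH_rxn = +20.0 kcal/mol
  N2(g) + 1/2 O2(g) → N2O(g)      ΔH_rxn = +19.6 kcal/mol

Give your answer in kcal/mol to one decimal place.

equation 1 × 3 (×3 to match 3 H2O(g) in the target): (3)·(-57.8) = -173.4 kcal/mol
equation 2 reversed (NO2(g) must end up as a reactant): -7.9 kcal/mol
equation 3 reversed (N2O3(g) must end up as a reactant): -20.0 kcal/mol
equation 4 × 2 (×2 to match 2 N2O(g) in the target): (2)·(+19.6) = +39.2 kcal/mol
ΔH_rxn = (3)·(-57.8) + (-1)·(+7.9) + (-1)·(+20.0) + (2)·(+19.6) = -162.1 kcal/mol

ΔH_rxn = -162.1 kcal/mol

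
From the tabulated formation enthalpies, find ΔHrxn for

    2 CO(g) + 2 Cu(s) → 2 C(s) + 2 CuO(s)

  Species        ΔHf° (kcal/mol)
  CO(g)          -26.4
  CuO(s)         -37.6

ΔHrxn = -22.4 kcal/mol

Products: 2·(+0.0) + 2·(-37.6) = -75.2
Reactants: 2·(-26.4) + 2·(+0.0) = -52.8
ΔHrxn = (-75.2) − (-52.8) = -22.4 kcal/mol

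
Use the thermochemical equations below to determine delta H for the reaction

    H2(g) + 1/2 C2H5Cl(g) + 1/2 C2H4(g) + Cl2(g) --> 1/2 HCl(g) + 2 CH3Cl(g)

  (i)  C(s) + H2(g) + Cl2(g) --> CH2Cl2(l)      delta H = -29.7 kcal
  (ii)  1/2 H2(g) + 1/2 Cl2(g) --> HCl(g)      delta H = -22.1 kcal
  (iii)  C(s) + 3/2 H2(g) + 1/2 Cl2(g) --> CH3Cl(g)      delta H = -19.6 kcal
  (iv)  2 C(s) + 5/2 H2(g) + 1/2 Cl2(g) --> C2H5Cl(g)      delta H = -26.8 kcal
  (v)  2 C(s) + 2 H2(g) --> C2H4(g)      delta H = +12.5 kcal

(i): not needed (CH2Cl2(l) appears nowhere else).
(ii) × 1/2 (×1/2 to match 1/2 HCl(g) in the target): (1/2)·(-22.1) = -11.05 kcal
(iii) × 2 (×2 to match 2 CH3Cl(g) in the target): (2)·(-19.6) = -39.2 kcal
(iv) reversed and × 1/2 (C2H5Cl(g) must end up as a reactant; ×1/2 to match 1/2 C2H5Cl(g) in the target): (-1/2)·(-26.8) = +13.4 kcal
(v) reversed and × 1/2 (reverse to put C2H4(g) on the reactant side; scale by 1/2 for the 1/2 C2H4(g)): (-1/2)·(+12.5) = -6.25 kcal
delta H = (1/2)·(-22.1) + (2)·(-19.6) + (-1/2)·(-26.8) + (-1/2)·(+12.5) = -43.1 kcal

delta H = -43.1 kcal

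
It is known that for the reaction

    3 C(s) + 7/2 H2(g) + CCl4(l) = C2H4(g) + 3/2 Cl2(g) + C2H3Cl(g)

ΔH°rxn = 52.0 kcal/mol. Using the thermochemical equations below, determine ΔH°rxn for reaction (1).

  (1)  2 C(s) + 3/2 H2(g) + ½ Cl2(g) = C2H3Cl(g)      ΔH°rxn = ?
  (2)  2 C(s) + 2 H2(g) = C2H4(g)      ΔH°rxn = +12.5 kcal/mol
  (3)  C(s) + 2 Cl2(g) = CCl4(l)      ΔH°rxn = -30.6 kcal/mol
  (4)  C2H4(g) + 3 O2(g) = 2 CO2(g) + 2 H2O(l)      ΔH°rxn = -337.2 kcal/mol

(1) as written (C2H3Cl(g) already on the product side): contributes x
(2) as written: +12.5 kcal/mol
(3) reversed (reverse to put CCl4(l) on the reactant side): +30.6 kcal/mol
(4): not needed (CO2(g) appears nowhere else).
+52.0 = (+12.5) + (+30.6) + x
x = (+52.0 − (+43.1)) / (1) = 8.9 kcal/mol

ΔH°rxn = 8.9 kcal/mol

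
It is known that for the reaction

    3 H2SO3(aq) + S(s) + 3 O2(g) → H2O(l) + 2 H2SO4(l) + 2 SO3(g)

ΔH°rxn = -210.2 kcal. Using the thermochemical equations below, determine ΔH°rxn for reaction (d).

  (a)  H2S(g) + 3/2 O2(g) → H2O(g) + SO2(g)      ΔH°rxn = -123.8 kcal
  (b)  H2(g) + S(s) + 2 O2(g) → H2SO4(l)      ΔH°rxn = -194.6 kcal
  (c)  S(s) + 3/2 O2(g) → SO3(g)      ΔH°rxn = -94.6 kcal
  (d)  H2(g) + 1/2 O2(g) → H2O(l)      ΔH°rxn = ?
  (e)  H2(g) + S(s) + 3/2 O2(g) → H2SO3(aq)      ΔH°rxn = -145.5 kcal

(a): not needed (H2S(g) appears nowhere else).
(b) × 2 (scale by 2 for the 2 H2SO4(l)): (2)·(-194.6) = -389.2 kcal
(c) × 2 (×2 to match 2 SO3(g) in the target): (2)·(-94.6) = -189.2 kcal
(d) as written (H2O(l) already on the product side): contributes x
(e) reversed and × 3 (reverse to put H2SO3(aq) on the reactant side; ×3 to match 3 H2SO3(aq) in the target): (-3)·(-145.5) = +436.5 kcal
-210.2 = (-389.2) + (-189.2) + (+436.5) + x
x = (-210.2 − (-141.9)) / (1) = -68.3 kcal

ΔH°rxn = -68.3 kcal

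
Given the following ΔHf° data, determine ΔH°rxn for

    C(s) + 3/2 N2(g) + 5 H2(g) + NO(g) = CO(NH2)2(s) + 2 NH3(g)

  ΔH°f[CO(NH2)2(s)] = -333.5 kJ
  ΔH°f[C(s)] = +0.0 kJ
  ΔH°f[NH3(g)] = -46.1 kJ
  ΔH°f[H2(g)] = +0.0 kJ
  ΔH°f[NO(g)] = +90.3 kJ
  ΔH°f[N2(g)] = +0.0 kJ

ΔH°rxn = -516.0 kJ

ΔH°rxn = Σ nΔHf°(products) − Σ nΔHf°(reactants).
Products: 1·(-333.5) + 2·(-46.1) = -425.7
Reactants: 1·(+0.0) + 3/2·(+0.0) + 5·(+0.0) + 1·(+90.3) = +90.3
ΔH°rxn = (-425.7) − (+90.3) = -516.0 kJ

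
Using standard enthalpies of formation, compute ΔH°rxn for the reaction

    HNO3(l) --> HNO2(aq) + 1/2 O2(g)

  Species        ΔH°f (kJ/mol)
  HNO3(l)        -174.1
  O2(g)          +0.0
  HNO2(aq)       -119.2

ΔH°rxn = 54.9 kJ/mol

Products: 1·(-119.2) + 1/2·(+0.0) = -119.2
Reactants: 1·(-174.1) = -174.1
ΔH°rxn = (-119.2) − (-174.1) = 54.9 kJ/mol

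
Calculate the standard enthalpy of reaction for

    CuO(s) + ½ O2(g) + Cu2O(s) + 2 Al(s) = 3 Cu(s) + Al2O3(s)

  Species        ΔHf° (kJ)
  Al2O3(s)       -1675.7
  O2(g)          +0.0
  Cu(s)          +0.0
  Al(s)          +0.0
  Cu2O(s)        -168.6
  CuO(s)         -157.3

Products: 3·(+0.0) + 1·(-1675.7) = -1675.7
Reactants: 1·(-157.3) + 1/2·(+0.0) + 1·(-168.6) + 2·(+0.0) = -325.9
ΔH°rxn = (-1675.7) − (-325.9) = -1349.8 kJ

ΔH°rxn = -1349.8 kJ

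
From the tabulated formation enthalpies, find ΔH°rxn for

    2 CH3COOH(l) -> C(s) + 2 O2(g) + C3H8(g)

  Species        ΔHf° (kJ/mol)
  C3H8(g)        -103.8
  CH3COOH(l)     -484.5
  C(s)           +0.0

Products: 1·(+0.0) + 2·(+0.0) + 1·(-103.8) = -103.8
Reactants: 2·(-484.5) = -969.0
ΔH°rxn = (-103.8) − (-969.0) = 865.2 kJ/mol

ΔH°rxn = 865.2 kJ/mol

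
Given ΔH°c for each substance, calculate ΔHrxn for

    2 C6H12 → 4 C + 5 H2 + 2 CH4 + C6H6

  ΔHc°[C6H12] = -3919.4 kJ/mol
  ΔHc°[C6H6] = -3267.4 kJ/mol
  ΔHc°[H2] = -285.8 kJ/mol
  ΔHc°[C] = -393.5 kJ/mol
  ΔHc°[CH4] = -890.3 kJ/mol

ΔHrxn = 212.2 kJ/mol

Using ΔH = Σ nΔHc°(reactants) − Σ nΔHc°(products):
= [2·(-3919.4)] − [4·(-393.5) + 5·(-285.8) + 2·(-890.3) + 1·(-3267.4)]
= 212.2 kJ/mol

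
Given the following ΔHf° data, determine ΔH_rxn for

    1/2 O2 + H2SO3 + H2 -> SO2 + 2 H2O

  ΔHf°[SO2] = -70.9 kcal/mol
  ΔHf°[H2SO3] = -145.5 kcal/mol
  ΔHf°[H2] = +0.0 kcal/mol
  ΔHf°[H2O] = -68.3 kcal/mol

Products: 1·(-70.9) + 2·(-68.3) = -207.5
Reactants: 1/2·(+0.0) + 1·(-145.5) + 1·(+0.0) = -145.5
ΔH_rxn = (-207.5) − (-145.5) = -62.0 kcal/mol

ΔH_rxn = -62.0 kcal/mol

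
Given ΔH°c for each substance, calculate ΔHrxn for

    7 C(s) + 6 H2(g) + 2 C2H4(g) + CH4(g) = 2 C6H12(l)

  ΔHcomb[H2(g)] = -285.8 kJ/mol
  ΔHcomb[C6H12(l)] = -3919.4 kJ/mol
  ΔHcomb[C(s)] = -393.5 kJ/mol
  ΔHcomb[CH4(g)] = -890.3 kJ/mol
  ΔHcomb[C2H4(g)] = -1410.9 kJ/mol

ΔHrxn = -342.6 kJ/mol

Using ΔH = Σ nΔHc°(reactants) − Σ nΔHc°(products):
= [7·(-393.5) + 6·(-285.8) + 2·(-1410.9) + 1·(-890.3)] − [2·(-3919.4)]
= -342.6 kJ/mol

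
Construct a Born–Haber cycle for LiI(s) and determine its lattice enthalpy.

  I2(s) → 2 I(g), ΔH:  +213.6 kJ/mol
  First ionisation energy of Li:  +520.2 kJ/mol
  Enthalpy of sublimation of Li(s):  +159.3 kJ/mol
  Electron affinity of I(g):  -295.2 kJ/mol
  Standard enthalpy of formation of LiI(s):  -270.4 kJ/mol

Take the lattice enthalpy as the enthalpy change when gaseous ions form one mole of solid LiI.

U = -761.5 kJ/mol

ΔHf° = 1·ΔHsub + 1·(ΣIE) + 1/2·D(I2) + 1·EA + U
-270.4 = 1·(+159.3) + 1·(+520.2) + 1/2·(+213.6) + 1·(-295.2) + U
U = -270.4 − (+491.1) = -761.5 kJ/mol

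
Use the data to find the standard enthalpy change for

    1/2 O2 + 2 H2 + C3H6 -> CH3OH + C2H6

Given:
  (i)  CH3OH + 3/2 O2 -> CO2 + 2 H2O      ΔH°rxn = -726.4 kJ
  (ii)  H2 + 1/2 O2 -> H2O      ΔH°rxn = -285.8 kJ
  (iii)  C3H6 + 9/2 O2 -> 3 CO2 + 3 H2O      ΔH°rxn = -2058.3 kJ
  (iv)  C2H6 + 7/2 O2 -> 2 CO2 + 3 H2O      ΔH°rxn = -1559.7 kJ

(i) reversed (reverse to put CH3OH on the product side): +726.4 kJ
(ii) × 2 (×2 to match 2 H2 in the target): (2)·(-285.8) = -571.6 kJ
(iii) as written (C3H6 already on the reactant side): -2058.3 kJ
(iv) reversed (C2H6 must end up as a product): +1559.7 kJ
Summing the manipulated equations, ΔH°rxn = (+726.4) + (-571.6) + (-2058.3) + (+1559.7) = -343.8 kJ

ΔH°rxn = -343.8 kJ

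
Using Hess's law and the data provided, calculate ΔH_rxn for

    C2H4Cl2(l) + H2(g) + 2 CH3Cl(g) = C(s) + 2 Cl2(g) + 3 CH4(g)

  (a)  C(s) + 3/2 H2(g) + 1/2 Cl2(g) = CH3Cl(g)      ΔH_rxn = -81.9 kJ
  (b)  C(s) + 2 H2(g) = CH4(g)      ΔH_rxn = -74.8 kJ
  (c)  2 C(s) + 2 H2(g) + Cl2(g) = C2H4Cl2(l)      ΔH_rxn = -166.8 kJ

ΔH_rxn = 106.2 kJ

(a) reversed and × 2 (reverse to put CH3Cl(g) on the reactant side; scale by 2 for the 2 CH3Cl(g)): (-2)·(-81.9) = +163.8 kJ
(b) × 3 (scale by 3 for the 3 CH4(g)): (3)·(-74.8) = -224.4 kJ
(c) reversed (reverse to put C2H4Cl2(l) on the reactant side): +166.8 kJ
Combining the equations, ΔH_rxn = (-2)·(-81.9) + (3)·(-74.8) + (-1)·(-166.8) = 106.2 kJ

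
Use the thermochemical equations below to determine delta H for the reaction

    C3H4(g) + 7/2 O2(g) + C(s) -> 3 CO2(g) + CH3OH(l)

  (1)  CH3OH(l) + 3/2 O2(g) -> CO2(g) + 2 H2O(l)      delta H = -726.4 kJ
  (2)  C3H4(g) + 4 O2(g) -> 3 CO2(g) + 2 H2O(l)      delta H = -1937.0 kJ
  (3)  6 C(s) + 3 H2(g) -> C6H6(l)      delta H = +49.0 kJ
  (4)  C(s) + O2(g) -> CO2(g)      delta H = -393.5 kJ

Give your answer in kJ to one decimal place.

(1) reversed: +726.4 kJ
(2) as written: -1937.0 kJ
(3): not needed.
(4) as written: -393.5 kJ
delta H = (-1)·(-726.4) + (1)·(-1937.0) + (1)·(-393.5) = -1604.1 kJ

delta H = -1604.1 kJ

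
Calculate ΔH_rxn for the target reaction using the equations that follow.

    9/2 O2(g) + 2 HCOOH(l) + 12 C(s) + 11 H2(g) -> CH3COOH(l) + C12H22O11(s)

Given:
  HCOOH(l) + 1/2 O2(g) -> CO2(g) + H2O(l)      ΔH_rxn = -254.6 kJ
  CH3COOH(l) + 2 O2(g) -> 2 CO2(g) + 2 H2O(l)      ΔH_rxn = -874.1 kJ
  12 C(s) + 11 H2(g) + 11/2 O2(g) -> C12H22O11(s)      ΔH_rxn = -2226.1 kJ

equation 1 × 2 (scale by 2 for the 2 HCOOH(l)): (2)·(-254.6) = -509.2 kJ
equation 2 reversed (reverse to put CH3COOH(l) on the product side): +874.1 kJ
equation 3 as written (C12H22O11(s) already on the product side): -2226.1 kJ
ΔH_rxn = (2)·(-254.6) + (-1)·(-874.1) + (1)·(-2226.1) = -1861.2 kJ

ΔH_rxn = -1861.2 kJ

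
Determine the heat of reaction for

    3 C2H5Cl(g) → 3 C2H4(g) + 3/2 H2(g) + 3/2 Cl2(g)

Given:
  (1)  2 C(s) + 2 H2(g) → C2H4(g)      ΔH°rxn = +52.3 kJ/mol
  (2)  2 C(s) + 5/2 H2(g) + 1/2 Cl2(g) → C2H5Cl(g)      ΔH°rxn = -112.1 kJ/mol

(1) × 3: (3)·(+52.3) = +156.9 kJ/mol
(2) reversed and × 3: (-3)·(-112.1) = +336.3 kJ/mol
Combining the equations, ΔH°rxn = (+156.9) + (+336.3) = 493.2 kJ/mol

ΔH°rxn = 493.2 kJ/mol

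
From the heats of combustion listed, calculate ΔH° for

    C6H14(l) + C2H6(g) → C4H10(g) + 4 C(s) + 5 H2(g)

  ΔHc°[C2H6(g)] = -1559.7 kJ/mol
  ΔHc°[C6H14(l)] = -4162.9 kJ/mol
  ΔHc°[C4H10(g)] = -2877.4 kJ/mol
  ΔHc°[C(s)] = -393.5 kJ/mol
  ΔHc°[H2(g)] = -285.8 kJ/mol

With combustion enthalpies, reactants minus products:
= [1·(-4162.9) + 1·(-1559.7)] − [1·(-2877.4) + 4·(-393.5) + 5·(-285.8)]
= 157.8 kJ/mol

ΔH° = 157.8 kJ/mol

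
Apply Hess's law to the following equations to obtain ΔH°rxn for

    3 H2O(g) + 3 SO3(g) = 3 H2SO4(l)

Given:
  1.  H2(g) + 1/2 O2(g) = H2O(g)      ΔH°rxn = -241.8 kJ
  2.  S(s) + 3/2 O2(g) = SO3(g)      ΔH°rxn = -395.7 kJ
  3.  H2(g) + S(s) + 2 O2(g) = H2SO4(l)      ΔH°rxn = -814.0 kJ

ΔH°rxn = -529.5 kJ

eq. 1 reversed and × 3: (-3)·(-241.8) = +725.4 kJ
eq. 2 reversed and × 3: (-3)·(-395.7) = +1187.1 kJ
eq. 3 × 3: (3)·(-814.0) = -2442.0 kJ
Combining the equations, ΔH°rxn = (-3)·(-241.8) + (-3)·(-395.7) + (3)·(-814.0) = -529.5 kJ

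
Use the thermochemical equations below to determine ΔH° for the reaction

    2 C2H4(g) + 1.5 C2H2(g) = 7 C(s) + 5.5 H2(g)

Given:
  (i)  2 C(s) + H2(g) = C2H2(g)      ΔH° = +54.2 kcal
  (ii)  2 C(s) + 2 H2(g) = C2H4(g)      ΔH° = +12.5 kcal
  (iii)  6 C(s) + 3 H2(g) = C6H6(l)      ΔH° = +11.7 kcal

ΔH° = -106.3 kcal

(i) reversed and × 3/2: (-3/2)·(+54.2) = -81.3 kcal
(ii) reversed and × 2: (-2)·(+12.5) = -25.0 kcal
(iii): not needed.
ΔH° = (-3/2)·(+54.2) + (-2)·(+12.5) = -106.3 kcal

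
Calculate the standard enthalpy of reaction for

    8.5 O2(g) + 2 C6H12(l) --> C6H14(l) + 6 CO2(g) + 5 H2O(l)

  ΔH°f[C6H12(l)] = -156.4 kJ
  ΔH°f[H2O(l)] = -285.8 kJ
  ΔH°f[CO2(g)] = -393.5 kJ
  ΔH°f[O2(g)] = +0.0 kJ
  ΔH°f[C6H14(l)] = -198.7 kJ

ΔH_rxn = -3675.9 kJ

Products: 1·(-198.7) + 6·(-393.5) + 5·(-285.8) = -3988.7
Reactants: 17/2·(+0.0) + 2·(-156.4) = -312.8
ΔH_rxn = (-3988.7) − (-312.8) = -3675.9 kJ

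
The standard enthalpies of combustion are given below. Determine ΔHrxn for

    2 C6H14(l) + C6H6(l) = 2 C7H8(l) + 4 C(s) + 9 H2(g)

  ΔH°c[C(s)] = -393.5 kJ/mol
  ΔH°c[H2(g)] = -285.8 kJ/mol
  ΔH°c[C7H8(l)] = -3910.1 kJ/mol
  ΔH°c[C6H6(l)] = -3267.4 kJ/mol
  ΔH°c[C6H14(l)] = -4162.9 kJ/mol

With combustion enthalpies, reactants minus products:
= [2·(-4162.9) + 1·(-3267.4)] − [2·(-3910.1) + 4·(-393.5) + 9·(-285.8)]
= 373.2 kJ/mol

ΔHrxn = 373.2 kJ/mol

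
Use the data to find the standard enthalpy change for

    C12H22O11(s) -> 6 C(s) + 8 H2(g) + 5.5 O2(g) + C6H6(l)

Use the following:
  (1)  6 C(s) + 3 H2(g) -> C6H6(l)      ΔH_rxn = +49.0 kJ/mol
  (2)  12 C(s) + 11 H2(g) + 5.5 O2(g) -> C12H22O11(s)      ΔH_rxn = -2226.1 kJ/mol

(1) as written: +49.0 kJ/mol
(2) reversed: +2226.1 kJ/mol
By Hess's law, ΔH_rxn = (+49.0) + (+2226.1) = 2275.1 kJ/mol

ΔH_rxn = 2275.1 kJ/mol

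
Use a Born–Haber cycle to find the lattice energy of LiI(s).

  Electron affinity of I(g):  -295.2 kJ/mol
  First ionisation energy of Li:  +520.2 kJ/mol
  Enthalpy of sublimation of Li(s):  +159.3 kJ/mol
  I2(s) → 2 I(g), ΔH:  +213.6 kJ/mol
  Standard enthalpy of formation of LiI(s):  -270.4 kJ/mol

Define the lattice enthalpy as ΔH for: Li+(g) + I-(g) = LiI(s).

ΔHf° = 1·ΔHsub + 1·(ΣIE) + 1/2·D(I2) + 1·EA + U
-270.4 = 1·(+159.3) + 1·(+520.2) + 1/2·(+213.6) + 1·(-295.2) + U
U = -270.4 − (+491.1) = -761.5 kJ/mol

U = -761.5 kJ/mol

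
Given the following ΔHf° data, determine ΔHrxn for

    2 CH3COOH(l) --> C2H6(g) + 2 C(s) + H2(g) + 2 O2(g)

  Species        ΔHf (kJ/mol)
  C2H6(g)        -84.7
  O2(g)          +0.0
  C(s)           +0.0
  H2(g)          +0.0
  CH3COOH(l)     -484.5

Products: 1·(-84.7) + 2·(+0.0) + 1·(+0.0) + 2·(+0.0) = -84.7
Reactants: 2·(-484.5) = -969.0
ΔHrxn = (-84.7) − (-969.0) = 884.3 kJ/mol

ΔHrxn = 884.3 kJ/mol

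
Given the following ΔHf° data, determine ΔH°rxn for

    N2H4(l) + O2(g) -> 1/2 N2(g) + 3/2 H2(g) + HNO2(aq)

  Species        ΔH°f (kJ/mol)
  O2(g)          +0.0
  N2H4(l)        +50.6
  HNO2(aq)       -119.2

Products: 1/2·(+0.0) + 3/2·(+0.0) + 1·(-119.2) = -119.2
Reactants: 1·(+50.6) + 1·(+0.0) = +50.6
ΔH°rxn = (-119.2) − (+50.6) = -169.8 kJ/mol

ΔH°rxn = -169.8 kJ/mol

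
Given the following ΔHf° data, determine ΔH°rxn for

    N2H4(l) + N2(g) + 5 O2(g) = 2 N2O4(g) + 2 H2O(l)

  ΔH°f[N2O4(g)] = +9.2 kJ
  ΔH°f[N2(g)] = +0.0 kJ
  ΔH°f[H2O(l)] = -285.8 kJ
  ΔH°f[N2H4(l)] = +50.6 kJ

ΔH°rxn = -603.8 kJ

Products: 2·(+9.2) + 2·(-285.8) = -553.2
Reactants: 1·(+50.6) + 1·(+0.0) + 5·(+0.0) = +50.6
ΔH°rxn = (-553.2) − (+50.6) = -603.8 kJ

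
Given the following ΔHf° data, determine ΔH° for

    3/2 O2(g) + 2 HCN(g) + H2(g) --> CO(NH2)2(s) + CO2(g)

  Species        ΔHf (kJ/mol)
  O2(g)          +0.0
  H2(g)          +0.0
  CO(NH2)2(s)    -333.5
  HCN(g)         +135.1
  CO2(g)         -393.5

ΔH° = -997.2 kJ/mol

ΔH°rxn = Σ nΔHf°(products) − Σ nΔHf°(reactants).
Products: 1·(-333.5) + 1·(-393.5) = -727.0
Reactants: 3/2·(+0.0) + 2·(+135.1) + 1·(+0.0) = +270.2
ΔH° = (-727.0) − (+270.2) = -997.2 kJ/mol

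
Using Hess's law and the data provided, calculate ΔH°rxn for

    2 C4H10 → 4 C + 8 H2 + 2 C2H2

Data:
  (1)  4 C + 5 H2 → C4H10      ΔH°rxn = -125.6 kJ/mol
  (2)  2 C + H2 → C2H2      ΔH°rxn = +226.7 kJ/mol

ΔH°rxn = 704.6 kJ/mol

(1) reversed and × 2: (-2)·(-125.6) = +251.2 kJ/mol
(2) × 2: (2)·(+226.7) = +453.4 kJ/mol
Since enthalpy is a state function, ΔH°rxn = (+251.2) + (+453.4) = 704.6 kJ/mol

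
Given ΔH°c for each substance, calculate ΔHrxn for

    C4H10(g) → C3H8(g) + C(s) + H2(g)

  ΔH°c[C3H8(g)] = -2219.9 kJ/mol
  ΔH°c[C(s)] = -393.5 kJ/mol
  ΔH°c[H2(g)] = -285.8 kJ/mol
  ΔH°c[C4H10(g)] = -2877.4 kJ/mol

ΔHrxn = 21.8 kJ/mol

With combustion enthalpies, reactants minus products:
= [1·(-2877.4)] − [1·(-2219.9) + 1·(-393.5) + 1·(-285.8)]
= 21.8 kJ/mol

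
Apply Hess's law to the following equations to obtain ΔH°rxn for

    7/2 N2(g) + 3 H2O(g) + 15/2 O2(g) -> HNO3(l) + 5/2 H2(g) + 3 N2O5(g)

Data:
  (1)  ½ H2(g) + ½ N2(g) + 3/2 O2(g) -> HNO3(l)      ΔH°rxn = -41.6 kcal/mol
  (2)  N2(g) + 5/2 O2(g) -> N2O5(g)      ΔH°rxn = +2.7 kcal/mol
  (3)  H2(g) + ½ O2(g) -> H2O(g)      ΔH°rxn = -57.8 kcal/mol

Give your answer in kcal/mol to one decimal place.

ΔH°rxn = 139.9 kcal/mol

(1) as written: -41.6 kcal/mol
(2) × 3: (3)·(+2.7) = +8.1 kcal/mol
(3) reversed and × 3: (-3)·(-57.8) = +173.4 kcal/mol
Since enthalpy is a state function, ΔH°rxn = (1)·(-41.6) + (3)·(+2.7) + (-3)·(-57.8) = 139.9 kcal/mol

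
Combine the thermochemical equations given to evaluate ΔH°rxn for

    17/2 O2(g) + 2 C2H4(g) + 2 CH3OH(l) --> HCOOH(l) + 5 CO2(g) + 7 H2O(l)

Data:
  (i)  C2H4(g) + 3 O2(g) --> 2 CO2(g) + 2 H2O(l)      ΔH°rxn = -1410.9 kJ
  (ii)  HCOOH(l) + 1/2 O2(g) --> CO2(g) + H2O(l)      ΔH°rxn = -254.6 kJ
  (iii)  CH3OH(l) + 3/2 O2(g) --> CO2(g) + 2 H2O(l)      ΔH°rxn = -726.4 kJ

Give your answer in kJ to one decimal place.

ΔH°rxn = -4020.0 kJ

(i) × 2: (2)·(-1410.9) = -2821.8 kJ
(ii) reversed: +254.6 kJ
(iii) × 2: (2)·(-726.4) = -1452.8 kJ
ΔH°rxn = (2)·(-1410.9) + (-1)·(-254.6) + (2)·(-726.4) = -4020.0 kJ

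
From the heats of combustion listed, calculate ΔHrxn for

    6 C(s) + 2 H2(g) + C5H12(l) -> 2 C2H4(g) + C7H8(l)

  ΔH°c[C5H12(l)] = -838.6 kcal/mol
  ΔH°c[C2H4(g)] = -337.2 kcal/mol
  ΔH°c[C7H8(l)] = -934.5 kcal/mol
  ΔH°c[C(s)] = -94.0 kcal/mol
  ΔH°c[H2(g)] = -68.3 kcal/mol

ΔHrxn = 69.7 kcal/mol

With combustion enthalpies, reactants minus products:
= [6·(-94.0) + 2·(-68.3) + 1·(-838.6)] − [2·(-337.2) + 1·(-934.5)]
= 69.7 kcal/mol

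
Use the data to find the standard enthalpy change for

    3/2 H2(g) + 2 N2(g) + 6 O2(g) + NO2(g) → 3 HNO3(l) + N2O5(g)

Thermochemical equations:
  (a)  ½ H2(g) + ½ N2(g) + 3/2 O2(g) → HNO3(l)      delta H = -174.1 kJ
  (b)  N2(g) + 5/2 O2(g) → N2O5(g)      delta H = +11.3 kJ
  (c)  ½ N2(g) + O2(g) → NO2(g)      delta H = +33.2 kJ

delta H = -544.2 kJ

(a) × 3: (3)·(-174.1) = -522.3 kJ
(b) as written: +11.3 kJ
(c) reversed: -33.2 kJ
delta H = (3)·(-174.1) + (1)·(+11.3) + (-1)·(+33.2) = -544.2 kJ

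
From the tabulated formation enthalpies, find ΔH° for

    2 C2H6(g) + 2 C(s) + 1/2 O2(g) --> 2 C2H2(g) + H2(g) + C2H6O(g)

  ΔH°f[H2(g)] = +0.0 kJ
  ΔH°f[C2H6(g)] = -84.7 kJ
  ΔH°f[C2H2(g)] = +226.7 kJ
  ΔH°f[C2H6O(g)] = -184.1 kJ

Products: 2·(+226.7) + 1·(+0.0) + 1·(-184.1) = +269.3
Reactants: 2·(-84.7) + 2·(+0.0) + 1/2·(+0.0) = -169.4
ΔH° = (+269.3) − (-169.4) = 438.7 kJ

ΔH° = 438.7 kJ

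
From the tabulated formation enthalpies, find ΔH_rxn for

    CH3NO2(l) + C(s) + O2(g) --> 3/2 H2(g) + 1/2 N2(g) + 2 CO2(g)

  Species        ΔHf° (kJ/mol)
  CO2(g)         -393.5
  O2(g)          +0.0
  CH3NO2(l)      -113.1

ΔH_rxn = -673.9 kJ/mol

ΔH°rxn = Σ nΔHf°(products) − Σ nΔHf°(reactants).
Products: 3/2·(+0.0) + 1/2·(+0.0) + 2·(-393.5) = -787.0
Reactants: 1·(-113.1) + 1·(+0.0) + 1·(+0.0) = -113.1
ΔH_rxn = (-787.0) − (-113.1) = -673.9 kJ/mol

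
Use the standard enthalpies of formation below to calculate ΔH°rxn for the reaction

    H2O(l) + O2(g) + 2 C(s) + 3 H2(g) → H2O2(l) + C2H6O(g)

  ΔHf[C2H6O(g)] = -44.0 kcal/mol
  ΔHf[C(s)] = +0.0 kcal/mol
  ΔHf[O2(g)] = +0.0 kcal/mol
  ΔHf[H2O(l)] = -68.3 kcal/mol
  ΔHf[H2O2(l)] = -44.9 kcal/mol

ΔH°rxn = -20.6 kcal/mol

ΔH°rxn = Σ nΔHf°(products) − Σ nΔHf°(reactants).
Products: 1·(-44.9) + 1·(-44.0) = -88.9
Reactants: 1·(-68.3) + 1·(+0.0) + 2·(+0.0) + 3·(+0.0) = -68.3
ΔH°rxn = (-88.9) − (-68.3) = -20.6 kcal/mol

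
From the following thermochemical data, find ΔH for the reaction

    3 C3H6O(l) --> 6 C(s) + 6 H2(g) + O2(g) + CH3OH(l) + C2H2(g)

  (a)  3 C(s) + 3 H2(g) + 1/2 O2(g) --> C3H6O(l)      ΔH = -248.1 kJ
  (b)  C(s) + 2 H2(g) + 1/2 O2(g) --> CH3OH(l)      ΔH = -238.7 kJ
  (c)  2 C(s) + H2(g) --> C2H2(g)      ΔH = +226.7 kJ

ΔH = 732.3 kJ

(a) reversed and × 3: (-3)·(-248.1) = +744.3 kJ
(b) as written: -238.7 kJ
(c) as written: +226.7 kJ
ΔH = (+744.3) + (-238.7) + (+226.7) = 732.3 kJ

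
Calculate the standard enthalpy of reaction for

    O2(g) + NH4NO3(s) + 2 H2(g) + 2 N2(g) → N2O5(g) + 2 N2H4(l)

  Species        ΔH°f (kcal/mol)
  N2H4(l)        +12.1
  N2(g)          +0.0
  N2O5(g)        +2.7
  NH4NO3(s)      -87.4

ΔH°rxn = Σ nΔHf°(products) − Σ nΔHf°(reactants).
Products: 1·(+2.7) + 2·(+12.1) = +26.9
Reactants: 1·(+0.0) + 1·(-87.4) + 2·(+0.0) + 2·(+0.0) = -87.4
ΔH°rxn = (+26.9) − (-87.4) = 114.3 kcal/mol

ΔH°rxn = 114.3 kcal/mol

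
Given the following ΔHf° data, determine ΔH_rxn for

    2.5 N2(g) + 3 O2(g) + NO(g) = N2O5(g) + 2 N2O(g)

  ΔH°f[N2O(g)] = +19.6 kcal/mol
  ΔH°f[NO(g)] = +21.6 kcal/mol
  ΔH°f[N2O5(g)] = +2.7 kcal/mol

ΔH°rxn = Σ nΔHf°(products) − Σ nΔHf°(reactants).
Products: 1·(+2.7) + 2·(+19.6) = +41.9
Reactants: 5/2·(+0.0) + 3·(+0.0) + 1·(+21.6) = +21.6
ΔH_rxn = (+41.9) − (+21.6) = 20.3 kcal/mol

ΔH_rxn = 20.3 kcal/mol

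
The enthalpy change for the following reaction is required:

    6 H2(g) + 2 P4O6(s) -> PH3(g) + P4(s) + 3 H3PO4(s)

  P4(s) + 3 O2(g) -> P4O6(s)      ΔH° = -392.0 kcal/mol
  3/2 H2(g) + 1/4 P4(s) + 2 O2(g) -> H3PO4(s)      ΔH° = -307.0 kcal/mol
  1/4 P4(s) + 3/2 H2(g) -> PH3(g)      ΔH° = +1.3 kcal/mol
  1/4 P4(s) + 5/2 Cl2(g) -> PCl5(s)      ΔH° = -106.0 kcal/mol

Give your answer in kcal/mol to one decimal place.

ΔH° = -135.7 kcal/mol

equation 1 reversed and × 2: (-2)·(-392.0) = +784.0 kcal/mol
equation 2 × 3: (3)·(-307.0) = -921.0 kcal/mol
equation 3 as written: +1.3 kcal/mol
equation 4: not needed.
By Hess's law, ΔH° = (+784.0) + (-921.0) + (+1.3) = -135.7 kcal/mol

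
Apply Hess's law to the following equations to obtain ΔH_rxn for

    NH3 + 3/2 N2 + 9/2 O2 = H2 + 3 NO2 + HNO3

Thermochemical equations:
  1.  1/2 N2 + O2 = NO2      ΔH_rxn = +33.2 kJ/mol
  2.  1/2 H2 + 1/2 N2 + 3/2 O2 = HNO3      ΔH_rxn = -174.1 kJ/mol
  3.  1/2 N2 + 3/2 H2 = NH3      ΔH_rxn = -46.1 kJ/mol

eq. 1 × 3: (3)·(+33.2) = +99.6 kJ/mol
eq. 2 as written: -174.1 kJ/mol
eq. 3 reversed: +46.1 kJ/mol
ΔH_rxn = (3)·(+33.2) + (1)·(-174.1) + (-1)·(-46.1) = -28.4 kJ/mol

ΔH_rxn = -28.4 kJ/mol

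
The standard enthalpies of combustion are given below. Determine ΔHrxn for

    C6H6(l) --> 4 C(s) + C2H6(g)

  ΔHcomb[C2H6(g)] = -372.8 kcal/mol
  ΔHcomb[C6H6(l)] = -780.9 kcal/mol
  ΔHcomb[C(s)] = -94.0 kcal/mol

Using ΔH = Σ nΔHc°(reactants) − Σ nΔHc°(products):
= [1·(-780.9)] − [4·(-94.0) + 1·(-372.8)]
= -32.1 kcal/mol

ΔHrxn = -32.1 kcal/mol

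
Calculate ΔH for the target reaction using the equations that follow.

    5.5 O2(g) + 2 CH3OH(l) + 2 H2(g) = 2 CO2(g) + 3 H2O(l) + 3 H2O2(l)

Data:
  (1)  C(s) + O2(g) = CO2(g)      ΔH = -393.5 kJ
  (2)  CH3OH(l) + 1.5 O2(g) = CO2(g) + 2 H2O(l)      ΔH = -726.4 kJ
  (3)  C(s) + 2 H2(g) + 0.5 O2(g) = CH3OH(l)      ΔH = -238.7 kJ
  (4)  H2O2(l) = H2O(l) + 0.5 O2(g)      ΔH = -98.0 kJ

ΔH = -1730.4 kJ

(1) reversed: +393.5 kJ
(2) × 3: (3)·(-726.4) = -2179.2 kJ
(3) as written (H2(g) already on the reactant side): -238.7 kJ
(4) reversed and × 3 (reverse to put H2O2(l) on the product side; ×3 to match 3 H2O2(l) in the target): (-3)·(-98.0) = +294.0 kJ
By Hess's law, ΔH = (+393.5) + (-2179.2) + (-238.7) + (+294.0) = -1730.4 kJ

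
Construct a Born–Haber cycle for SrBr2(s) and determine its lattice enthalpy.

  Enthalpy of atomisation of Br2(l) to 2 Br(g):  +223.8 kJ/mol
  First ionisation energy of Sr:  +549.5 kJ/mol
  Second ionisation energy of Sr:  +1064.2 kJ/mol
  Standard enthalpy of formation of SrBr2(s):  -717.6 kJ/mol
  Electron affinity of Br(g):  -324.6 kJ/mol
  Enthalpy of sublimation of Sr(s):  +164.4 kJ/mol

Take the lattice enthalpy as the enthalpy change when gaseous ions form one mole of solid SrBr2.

U = -2070.3 kJ/mol

ΔHf° = 1·ΔHsub + 1·(ΣIE) + 1·D(Br2) + 2·EA + U
-717.6 = 1·(+164.4) + 1·(+1613.7) + 1·(+223.8) + 2·(-324.6) + U
U = -717.6 − (+1352.7) = -2070.3 kJ/mol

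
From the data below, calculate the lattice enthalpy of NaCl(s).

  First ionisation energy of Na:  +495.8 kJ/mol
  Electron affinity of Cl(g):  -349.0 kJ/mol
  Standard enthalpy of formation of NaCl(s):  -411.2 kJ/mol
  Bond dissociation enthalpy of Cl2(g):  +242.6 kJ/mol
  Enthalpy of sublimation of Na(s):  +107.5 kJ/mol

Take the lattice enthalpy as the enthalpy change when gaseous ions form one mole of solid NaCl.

U = -786.8 kJ/mol

ΔHf° = 1·ΔHsub + 1·(ΣIE) + 1/2·D(Cl2) + 1·EA + U
-411.2 = 1·(+107.5) + 1·(+495.8) + 1/2·(+242.6) + 1·(-349.0) + U
U = -411.2 − (+375.6) = -786.8 kJ/mol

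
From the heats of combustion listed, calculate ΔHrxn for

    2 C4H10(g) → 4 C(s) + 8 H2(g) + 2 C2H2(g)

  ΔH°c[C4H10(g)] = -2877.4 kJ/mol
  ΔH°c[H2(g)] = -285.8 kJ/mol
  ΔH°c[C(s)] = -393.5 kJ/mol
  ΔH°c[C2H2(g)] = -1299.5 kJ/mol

ΔHrxn = 704.6 kJ/mol

With combustion enthalpies, reactants minus products:
= [2·(-2877.4)] − [4·(-393.5) + 8·(-285.8) + 2·(-1299.5)]
= 704.6 kJ/mol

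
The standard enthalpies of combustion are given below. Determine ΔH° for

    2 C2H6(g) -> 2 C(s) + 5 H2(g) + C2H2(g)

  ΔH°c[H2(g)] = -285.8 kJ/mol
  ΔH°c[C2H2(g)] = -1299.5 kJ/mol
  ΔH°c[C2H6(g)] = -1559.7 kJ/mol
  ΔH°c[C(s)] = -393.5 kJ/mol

Using ΔH = Σ nΔHc°(reactants) − Σ nΔHc°(products):
= [2·(-1559.7)] − [2·(-393.5) + 5·(-285.8) + 1·(-1299.5)]
= 396.1 kJ/mol

ΔH° = 396.1 kJ/mol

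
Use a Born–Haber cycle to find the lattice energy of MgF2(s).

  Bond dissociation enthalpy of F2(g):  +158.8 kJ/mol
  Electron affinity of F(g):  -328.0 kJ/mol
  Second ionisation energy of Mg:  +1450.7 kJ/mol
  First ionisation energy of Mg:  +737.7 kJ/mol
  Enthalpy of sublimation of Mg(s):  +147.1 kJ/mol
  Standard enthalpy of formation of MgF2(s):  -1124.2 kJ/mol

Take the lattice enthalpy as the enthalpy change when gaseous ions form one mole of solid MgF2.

U = -2962.5 kJ/mol

ΔHf° = 1·ΔHsub + 1·(ΣIE) + 1·D(F2) + 2·EA + U
-1124.2 = 1·(+147.1) + 1·(+2188.4) + 1·(+158.8) + 2·(-328.0) + U
U = -1124.2 − (+1838.3) = -2962.5 kJ/mol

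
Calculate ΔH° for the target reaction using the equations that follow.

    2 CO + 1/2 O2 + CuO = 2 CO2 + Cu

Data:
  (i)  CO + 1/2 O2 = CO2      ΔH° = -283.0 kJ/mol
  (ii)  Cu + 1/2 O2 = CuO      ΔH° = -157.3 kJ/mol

(i) × 2 (×2 to match 2 CO in the target): (2)·(-283.0) = -566.0 kJ/mol
(ii) reversed (CuO must end up as a reactant): +157.3 kJ/mol
Summing the manipulated equations, ΔH° = (2)·(-283.0) + (-1)·(-157.3) = -408.7 kJ/mol

ΔH° = -408.7 kJ/mol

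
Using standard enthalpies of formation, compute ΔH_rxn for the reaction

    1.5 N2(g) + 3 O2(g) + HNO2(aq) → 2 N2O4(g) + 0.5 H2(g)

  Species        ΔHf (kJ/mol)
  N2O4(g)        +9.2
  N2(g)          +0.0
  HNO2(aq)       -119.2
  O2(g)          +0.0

ΔH_rxn = 137.6 kJ/mol

Products: 2·(+9.2) + 1/2·(+0.0) = +18.4
Reactants: 3/2·(+0.0) + 3·(+0.0) + 1·(-119.2) = -119.2
ΔH_rxn = (+18.4) − (-119.2) = 137.6 kJ/mol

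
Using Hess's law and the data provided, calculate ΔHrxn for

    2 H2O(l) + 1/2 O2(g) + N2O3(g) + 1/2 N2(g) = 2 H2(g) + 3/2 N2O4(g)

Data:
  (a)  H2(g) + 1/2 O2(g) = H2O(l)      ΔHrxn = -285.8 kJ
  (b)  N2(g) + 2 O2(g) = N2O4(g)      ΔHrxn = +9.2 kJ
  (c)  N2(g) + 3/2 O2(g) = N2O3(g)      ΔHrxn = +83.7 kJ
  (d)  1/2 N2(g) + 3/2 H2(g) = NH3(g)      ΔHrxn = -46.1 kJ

ΔHrxn = 501.7 kJ

(a) reversed and × 2: (-2)·(-285.8) = +571.6 kJ
(b) × 3/2: (3/2)·(+9.2) = +13.8 kJ
(c) reversed: -83.7 kJ
(d): not needed.
Combining the equations, ΔHrxn = (-2)·(-285.8) + (3/2)·(+9.2) + (-1)·(+83.7) = 501.7 kJ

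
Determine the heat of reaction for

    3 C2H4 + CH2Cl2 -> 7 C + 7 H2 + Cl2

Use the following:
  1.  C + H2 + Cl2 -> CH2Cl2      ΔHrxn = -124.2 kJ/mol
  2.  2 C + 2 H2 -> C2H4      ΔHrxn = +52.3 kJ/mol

eq. 1 reversed: +124.2 kJ/mol
eq. 2 reversed and × 3: (-3)·(+52.3) = -156.9 kJ/mol
ΔHrxn = (+124.2) + (-156.9) = -32.7 kJ/mol

ΔHrxn = -32.7 kJ/mol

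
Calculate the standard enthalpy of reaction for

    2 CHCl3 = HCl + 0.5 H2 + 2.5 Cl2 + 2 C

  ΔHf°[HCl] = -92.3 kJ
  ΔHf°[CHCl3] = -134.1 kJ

Products: 1·(-92.3) + 1/2·(+0.0) + 5/2·(+0.0) + 2·(+0.0) = -92.3
Reactants: 2·(-134.1) = -268.2
ΔH_rxn = (-92.3) − (-268.2) = 175.9 kJ

ΔH_rxn = 175.9 kJ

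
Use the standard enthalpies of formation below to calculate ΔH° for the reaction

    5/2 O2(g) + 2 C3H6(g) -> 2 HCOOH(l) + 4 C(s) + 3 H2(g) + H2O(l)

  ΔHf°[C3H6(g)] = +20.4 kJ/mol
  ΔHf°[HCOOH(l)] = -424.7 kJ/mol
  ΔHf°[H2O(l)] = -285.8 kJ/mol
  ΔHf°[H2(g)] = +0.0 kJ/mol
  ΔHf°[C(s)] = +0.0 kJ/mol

ΔH° = -1176.0 kJ/mol

Products: 2·(-424.7) + 4·(+0.0) + 3·(+0.0) + 1·(-285.8) = -1135.2
Reactants: 5/2·(+0.0) + 2·(+20.4) = +40.8
ΔH° = (-1135.2) − (+40.8) = -1176.0 kJ/mol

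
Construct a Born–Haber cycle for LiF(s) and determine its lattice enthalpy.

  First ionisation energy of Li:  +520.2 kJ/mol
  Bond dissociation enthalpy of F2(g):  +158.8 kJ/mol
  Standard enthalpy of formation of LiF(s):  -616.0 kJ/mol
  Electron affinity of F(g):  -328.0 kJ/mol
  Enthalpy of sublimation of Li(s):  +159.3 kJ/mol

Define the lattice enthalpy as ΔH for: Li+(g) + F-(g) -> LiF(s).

ΔHf° = 1·ΔHsub + 1·(ΣIE) + 1/2·D(F2) + 1·EA + U
-616.0 = 1·(+159.3) + 1·(+520.2) + 1/2·(+158.8) + 1·(-328.0) + U
U = -616.0 − (+430.9) = -1046.9 kJ/mol

U = -1046.9 kJ/mol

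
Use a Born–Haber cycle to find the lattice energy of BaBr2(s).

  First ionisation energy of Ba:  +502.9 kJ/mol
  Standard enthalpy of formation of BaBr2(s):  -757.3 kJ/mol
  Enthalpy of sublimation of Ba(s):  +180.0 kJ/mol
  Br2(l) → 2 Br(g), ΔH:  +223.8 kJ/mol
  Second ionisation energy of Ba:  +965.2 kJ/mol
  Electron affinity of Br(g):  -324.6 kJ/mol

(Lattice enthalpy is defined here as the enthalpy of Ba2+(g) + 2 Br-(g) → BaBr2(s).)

ΔHf° = 1·ΔHsub + 1·(ΣIE) + 1·D(Br2) + 2·EA + U
-757.3 = 1·(+180.0) + 1·(+1468.1) + 1·(+223.8) + 2·(-324.6) + U
U = -757.3 − (+1222.7) = -1980.0 kJ/mol

U = -1980.0 kJ/mol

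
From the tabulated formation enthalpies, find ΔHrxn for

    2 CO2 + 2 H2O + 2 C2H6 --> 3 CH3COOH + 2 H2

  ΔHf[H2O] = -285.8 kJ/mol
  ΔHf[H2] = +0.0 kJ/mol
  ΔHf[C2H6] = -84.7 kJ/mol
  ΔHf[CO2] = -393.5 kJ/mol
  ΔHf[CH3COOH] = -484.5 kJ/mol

ΔH°rxn = Σ nΔHf°(products) − Σ nΔHf°(reactants).
Products: 3·(-484.5) + 2·(+0.0) = -1453.5
Reactants: 2·(-393.5) + 2·(-285.8) + 2·(-84.7) = -1528.0
ΔHrxn = (-1453.5) − (-1528.0) = 74.5 kJ/mol

ΔHrxn = 74.5 kJ/mol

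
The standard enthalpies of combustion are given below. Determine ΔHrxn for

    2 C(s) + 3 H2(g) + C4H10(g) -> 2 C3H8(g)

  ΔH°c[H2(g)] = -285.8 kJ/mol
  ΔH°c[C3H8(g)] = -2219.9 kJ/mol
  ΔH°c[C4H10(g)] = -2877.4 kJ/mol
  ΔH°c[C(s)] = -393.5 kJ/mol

With combustion enthalpies, reactants minus products:
= [2·(-393.5) + 3·(-285.8) + 1·(-2877.4)] − [2·(-2219.9)]
= -82.0 kJ/mol

ΔHrxn = -82.0 kJ/mol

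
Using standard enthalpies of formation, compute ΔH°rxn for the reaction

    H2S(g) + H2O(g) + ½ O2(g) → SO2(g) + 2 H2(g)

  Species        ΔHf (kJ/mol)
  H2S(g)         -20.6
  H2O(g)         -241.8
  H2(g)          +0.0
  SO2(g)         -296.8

Products: 1·(-296.8) + 2·(+0.0) = -296.8
Reactants: 1·(-20.6) + 1·(-241.8) + 1/2·(+0.0) = -262.4
ΔH°rxn = (-296.8) − (-262.4) = -34.4 kJ/mol

ΔH°rxn = -34.4 kJ/mol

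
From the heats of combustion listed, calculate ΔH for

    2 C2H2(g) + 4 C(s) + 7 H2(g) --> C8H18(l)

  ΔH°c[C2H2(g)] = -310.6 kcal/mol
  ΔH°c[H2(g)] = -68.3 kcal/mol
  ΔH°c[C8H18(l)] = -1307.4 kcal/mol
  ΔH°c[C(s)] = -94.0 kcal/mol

ΔH = -167.9 kcal/mol

Using ΔH = Σ nΔHc°(reactants) − Σ nΔHc°(products):
= [2·(-310.6) + 4·(-94.0) + 7·(-68.3)] − [1·(-1307.4)]
= -167.9 kcal/mol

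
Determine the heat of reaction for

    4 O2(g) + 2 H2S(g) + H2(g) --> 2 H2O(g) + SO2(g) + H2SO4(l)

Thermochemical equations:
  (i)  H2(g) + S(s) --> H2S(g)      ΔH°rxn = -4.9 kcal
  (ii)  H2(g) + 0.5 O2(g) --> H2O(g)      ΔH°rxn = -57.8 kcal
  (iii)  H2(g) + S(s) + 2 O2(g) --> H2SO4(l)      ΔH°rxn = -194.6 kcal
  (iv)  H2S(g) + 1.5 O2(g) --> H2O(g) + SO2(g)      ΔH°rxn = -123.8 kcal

ΔH°rxn = -371.3 kcal

(i) reversed: +4.9 kcal
(ii) as written: -57.8 kcal
(iii) as written: -194.6 kcal
(iv) as written: -123.8 kcal
Since enthalpy is a state function, ΔH°rxn = (+4.9) + (-57.8) + (-194.6) + (-123.8) = -371.3 kcal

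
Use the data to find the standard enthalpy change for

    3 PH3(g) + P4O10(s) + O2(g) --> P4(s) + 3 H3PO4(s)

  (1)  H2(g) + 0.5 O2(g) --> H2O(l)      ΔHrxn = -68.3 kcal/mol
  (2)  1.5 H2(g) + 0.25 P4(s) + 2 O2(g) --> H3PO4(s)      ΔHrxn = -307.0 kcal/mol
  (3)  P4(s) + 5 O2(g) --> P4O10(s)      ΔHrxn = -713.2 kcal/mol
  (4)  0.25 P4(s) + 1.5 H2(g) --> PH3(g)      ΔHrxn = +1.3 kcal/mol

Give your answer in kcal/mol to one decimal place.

ΔHrxn = -211.7 kcal/mol

(1): not needed.
(2) × 3: (3)·(-307.0) = -921.0 kcal/mol
(3) reversed: +713.2 kcal/mol
(4) reversed and × 3: (-3)·(+1.3) = -3.9 kcal/mol
Summing the manipulated equations, ΔHrxn = (3)·(-307.0) + (-1)·(-713.2) + (-3)·(+1.3) = -211.7 kcal/mol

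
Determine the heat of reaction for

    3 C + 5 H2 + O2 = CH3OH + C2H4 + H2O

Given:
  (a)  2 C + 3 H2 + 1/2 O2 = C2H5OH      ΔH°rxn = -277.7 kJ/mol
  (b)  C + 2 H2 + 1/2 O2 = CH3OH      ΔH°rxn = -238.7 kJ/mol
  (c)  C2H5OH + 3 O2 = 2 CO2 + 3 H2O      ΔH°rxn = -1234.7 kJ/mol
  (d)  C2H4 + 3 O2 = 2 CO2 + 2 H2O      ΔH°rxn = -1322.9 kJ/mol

ΔH°rxn = -428.2 kJ/mol

(a) as written: -277.7 kJ/mol
(b) as written: -238.7 kJ/mol
(c) as written: -1234.7 kJ/mol
(d) reversed: +1322.9 kJ/mol
ΔH°rxn = (1)·(-277.7) + (1)·(-238.7) + (1)·(-1234.7) + (-1)·(-1322.9) = -428.2 kJ/mol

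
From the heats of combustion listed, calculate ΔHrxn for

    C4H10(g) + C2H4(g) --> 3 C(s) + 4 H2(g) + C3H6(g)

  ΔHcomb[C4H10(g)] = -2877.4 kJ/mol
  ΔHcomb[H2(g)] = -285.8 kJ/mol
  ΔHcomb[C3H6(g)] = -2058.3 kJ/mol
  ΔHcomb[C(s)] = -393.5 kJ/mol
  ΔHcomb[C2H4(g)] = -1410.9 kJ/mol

ΔHrxn = 93.7 kJ/mol

Using ΔH = Σ nΔHc°(reactants) − Σ nΔHc°(products):
= [1·(-2877.4) + 1·(-1410.9)] − [3·(-393.5) + 4·(-285.8) + 1·(-2058.3)]
= 93.7 kJ/mol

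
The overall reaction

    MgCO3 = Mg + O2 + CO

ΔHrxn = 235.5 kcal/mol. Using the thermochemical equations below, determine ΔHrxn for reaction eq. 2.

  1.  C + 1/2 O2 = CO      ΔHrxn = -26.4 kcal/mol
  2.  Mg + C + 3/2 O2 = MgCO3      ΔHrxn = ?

ΔHrxn = -261.9 kcal/mol

eq. 1 as written: -26.4 kcal/mol
eq. 2 reversed: contributes −x
+235.5 = (-26.4) − x
x = (+235.5 − (-26.4)) / (-1) = -261.9 kcal/mol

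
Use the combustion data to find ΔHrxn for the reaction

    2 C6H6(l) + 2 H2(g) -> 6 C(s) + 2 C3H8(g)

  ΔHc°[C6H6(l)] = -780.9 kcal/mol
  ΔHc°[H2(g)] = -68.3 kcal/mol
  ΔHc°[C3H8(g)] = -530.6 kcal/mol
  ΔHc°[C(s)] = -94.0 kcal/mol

ΔHrxn = -73.2 kcal/mol

With combustion enthalpies, reactants minus products:
= [2·(-780.9) + 2·(-68.3)] − [6·(-94.0) + 2·(-530.6)]
= -73.2 kcal/mol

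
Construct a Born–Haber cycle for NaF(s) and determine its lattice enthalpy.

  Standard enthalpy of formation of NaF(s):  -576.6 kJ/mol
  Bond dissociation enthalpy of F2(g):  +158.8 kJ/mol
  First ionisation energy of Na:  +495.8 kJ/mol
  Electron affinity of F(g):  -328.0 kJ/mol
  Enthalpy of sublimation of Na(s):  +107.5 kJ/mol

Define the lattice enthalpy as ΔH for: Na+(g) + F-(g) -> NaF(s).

ΔHf° = 1·ΔHsub + 1·(ΣIE) + 1/2·D(F2) + 1·EA + U
-576.6 = 1·(+107.5) + 1·(+495.8) + 1/2·(+158.8) + 1·(-328.0) + U
U = -576.6 − (+354.7) = -931.3 kJ/mol

U = -931.3 kJ/mol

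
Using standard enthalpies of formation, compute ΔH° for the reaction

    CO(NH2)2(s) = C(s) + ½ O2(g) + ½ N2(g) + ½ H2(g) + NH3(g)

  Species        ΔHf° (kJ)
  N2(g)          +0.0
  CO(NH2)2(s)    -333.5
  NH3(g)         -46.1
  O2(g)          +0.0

ΔH° = 287.4 kJ

Products: 1·(+0.0) + 1/2·(+0.0) + 1/2·(+0.0) + 1/2·(+0.0) + 1·(-46.1) = -46.1
Reactants: 1·(-333.5) = -333.5
ΔH° = (-46.1) − (-333.5) = 287.4 kJ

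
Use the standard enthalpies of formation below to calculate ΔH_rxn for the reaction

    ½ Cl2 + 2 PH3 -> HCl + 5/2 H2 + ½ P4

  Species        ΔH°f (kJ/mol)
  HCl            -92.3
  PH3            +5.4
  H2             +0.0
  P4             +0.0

Products: 1·(-92.3) + 5/2·(+0.0) + 1/2·(+0.0) = -92.3
Reactants: 1/2·(+0.0) + 2·(+5.4) = +10.8
ΔH_rxn = (-92.3) − (+10.8) = -103.1 kJ/mol

ΔH_rxn = -103.1 kJ/mol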